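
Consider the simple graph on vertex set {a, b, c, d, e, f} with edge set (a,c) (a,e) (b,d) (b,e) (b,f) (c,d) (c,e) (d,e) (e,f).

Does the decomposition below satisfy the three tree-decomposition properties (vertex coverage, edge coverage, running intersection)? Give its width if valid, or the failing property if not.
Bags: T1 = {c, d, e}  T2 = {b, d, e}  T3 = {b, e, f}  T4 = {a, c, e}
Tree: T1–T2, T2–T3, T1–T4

Checking the three conditions: (i) the bags cover all of {a, b, c, d, e, f}; (ii) for each edge, some bag contains both endpoints; (iii) the bags containing any fixed vertex form a subtree. All hold, so the decomposition is valid with width 3 − 1 = 2.

Yes; width 2.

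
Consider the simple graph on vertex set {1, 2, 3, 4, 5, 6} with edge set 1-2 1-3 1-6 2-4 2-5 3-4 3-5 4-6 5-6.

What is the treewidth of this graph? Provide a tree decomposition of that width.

Each bag holds 4 vertices, so the decomposition has width 3, which upper-bounds the treewidth. For the lower bound: the 4 vertex sets {1,3}, {2,4}, {6}, {5} are disjoint, each induces a connected subgraph, and every pair is joined by at least one edge of G. Contracting each set to a single vertex therefore yields K_{4} as a minor, and since treewidth is minor-monotone, tw(G) ≥ tw(K_{4}) = 3. Hence tw(G) = 3 exactly.

Treewidth 3.
One such decomposition:
Bags: B1 = {1, 2, 3, 6}  B2 = {2, 3, 4, 6}  B3 = {2, 3, 5, 6}
Tree: B1–B2, B2–B3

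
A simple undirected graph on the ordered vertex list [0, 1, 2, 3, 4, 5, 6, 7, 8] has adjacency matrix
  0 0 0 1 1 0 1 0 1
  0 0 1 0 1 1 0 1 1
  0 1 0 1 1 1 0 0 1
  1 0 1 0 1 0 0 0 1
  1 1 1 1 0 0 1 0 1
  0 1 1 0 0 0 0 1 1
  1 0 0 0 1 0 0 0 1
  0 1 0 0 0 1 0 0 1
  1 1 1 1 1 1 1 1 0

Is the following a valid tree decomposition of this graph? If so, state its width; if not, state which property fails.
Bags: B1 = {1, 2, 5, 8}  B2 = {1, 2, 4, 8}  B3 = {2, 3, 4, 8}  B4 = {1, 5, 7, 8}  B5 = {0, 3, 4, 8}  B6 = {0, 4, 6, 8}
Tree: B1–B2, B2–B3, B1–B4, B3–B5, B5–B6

Yes; width 3.

Checking the three conditions: (i) the bags cover all of {0, 1, 2, 3, 4, 5, 6, 7, 8}; (ii) for each edge, some bag contains both endpoints; (iii) the bags containing any fixed vertex form a subtree. All hold, so the decomposition is valid with width 4 − 1 = 3.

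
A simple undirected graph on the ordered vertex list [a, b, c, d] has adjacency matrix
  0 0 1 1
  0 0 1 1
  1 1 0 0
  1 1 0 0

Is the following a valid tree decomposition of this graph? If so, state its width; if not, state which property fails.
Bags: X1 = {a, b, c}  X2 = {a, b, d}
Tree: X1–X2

Yes; width 2.

Every vertex of G appears in some bag (union = {a, b, c, d}); every edge is covered by a bag; and for each vertex v the set of bags containing v is connected in the bag tree. The decomposition is therefore valid. The largest bag has 3 vertices, so the width is 2.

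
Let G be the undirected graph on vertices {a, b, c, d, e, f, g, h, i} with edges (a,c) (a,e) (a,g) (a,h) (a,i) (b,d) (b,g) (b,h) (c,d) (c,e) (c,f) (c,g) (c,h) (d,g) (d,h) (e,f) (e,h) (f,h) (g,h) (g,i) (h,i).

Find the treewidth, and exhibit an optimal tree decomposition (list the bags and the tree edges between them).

Treewidth 3.
Bags: B1 = {a, c, g, h}  B2 = {c, d, g, h}  B3 = {b, d, g, h}  B4 = {a, c, e, h}  B5 = {a, g, h, i}  B6 = {c, e, f, h}
Tree: B1–B2, B2–B3, B1–B4, B1–B5, B4–B6

Each bag holds 4 vertices, so the decomposition has width 3, which upper-bounds the treewidth. For the lower bound, the 4 vertices {c, d, g, h} are pairwise adjacent, and any tree decomposition puts a clique entirely inside one bag — forcing width ≥ 3. Therefore the treewidth is 3.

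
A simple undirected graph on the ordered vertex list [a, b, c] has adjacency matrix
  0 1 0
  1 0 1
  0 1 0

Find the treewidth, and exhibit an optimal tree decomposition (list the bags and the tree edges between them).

Treewidth 1.
Bags: B1 = {a, b}  B2 = {b, c}
Tree: B1–B2

The largest bag has 2 vertices, giving width 1; this decomposition certifies tw(G) ≤ 1. Since G has at least one edge (e.g. b–a), it is not an edgeless graph, so tw(G) ≥ 1. Therefore the treewidth is 1.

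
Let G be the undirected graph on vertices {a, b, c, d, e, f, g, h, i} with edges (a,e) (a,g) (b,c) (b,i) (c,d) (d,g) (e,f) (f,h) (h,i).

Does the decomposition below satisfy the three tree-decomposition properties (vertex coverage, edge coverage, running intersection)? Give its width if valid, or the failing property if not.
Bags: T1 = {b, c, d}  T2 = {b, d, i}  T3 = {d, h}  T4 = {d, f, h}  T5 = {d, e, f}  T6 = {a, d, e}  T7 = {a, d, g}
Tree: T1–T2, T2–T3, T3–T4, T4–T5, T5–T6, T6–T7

A tree decomposition must satisfy three properties: every vertex lies in some bag; for every edge, both endpoints lie together in some bag; and for every vertex, the bags containing it form a connected subtree. Here edge (i,h) lies in no bag, so the decomposition is invalid.

No — edge (i,h) lies in no bag.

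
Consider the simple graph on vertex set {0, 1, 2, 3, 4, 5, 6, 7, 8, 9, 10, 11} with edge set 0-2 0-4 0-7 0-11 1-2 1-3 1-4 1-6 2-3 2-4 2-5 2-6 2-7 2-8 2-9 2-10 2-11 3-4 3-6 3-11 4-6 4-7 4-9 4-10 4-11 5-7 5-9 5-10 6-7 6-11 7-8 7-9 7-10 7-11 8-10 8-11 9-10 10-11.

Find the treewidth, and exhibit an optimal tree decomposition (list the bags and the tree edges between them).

Each bag holds 5 vertices, so the decomposition has width 4, which upper-bounds the treewidth. For the lower bound, the 5 vertices {2, 7, 8, 10, 11} are pairwise adjacent, and any tree decomposition puts a clique entirely inside one bag — forcing width ≥ 4. Combining the bounds, tw(G) = 4.

Treewidth 4.
One optimal decomposition is:
Bags: B1 = {2, 4, 6, 7, 11}  B2 = {2, 3, 4, 6, 11}  B3 = {2, 4, 7, 10, 11}  B4 = {1, 2, 3, 4, 6}  B5 = {0, 2, 4, 7, 11}  B6 = {2, 7, 8, 10, 11}  B7 = {2, 4, 7, 9, 10}  B8 = {2, 5, 7, 9, 10}
Tree: B1–B2, B1–B3, B2–B4, B3–B5, B3–B6, B3–B7, B7–B8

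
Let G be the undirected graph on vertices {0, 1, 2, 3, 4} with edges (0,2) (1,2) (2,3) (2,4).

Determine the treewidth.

1

A width-1 tree decomposition is:
Bags: B1 = {2, 4}  B2 = {1, 2}  B3 = {2, 3}  B4 = {0, 2}
Tree: B1–B2, B1–B3, B3–B4
Every bag has size at most 2, so the width is 2 − 1 = 1 and tw(G) ≤ 1. Since G has at least one edge (e.g. 2–4), it is not an edgeless graph, so tw(G) ≥ 1. Combining the bounds, tw(G) = 1.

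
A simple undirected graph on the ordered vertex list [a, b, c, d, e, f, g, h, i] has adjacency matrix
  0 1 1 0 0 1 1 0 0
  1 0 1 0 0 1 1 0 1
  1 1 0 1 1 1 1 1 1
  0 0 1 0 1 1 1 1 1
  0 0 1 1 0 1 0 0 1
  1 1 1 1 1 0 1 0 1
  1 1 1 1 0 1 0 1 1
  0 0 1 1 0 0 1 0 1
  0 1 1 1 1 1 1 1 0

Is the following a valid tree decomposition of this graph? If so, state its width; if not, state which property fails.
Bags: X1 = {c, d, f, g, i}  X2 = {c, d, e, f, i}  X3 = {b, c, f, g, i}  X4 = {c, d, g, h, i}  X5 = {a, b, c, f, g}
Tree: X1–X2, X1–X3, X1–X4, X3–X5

Every vertex of G appears in some bag (union = {a, b, c, d, e, f, g, h, i}); every edge is covered by a bag; and for each vertex v the set of bags containing v is connected in the bag tree. The decomposition is therefore valid. The largest bag has 5 vertices, so the width is 4.

Yes; width 4.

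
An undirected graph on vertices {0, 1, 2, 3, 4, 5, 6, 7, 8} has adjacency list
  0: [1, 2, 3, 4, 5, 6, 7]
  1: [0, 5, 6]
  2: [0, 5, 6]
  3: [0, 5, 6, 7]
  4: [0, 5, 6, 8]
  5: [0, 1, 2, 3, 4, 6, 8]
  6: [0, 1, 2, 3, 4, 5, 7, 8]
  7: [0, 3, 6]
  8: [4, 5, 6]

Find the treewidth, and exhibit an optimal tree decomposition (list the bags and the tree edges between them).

Treewidth 3.
Bags: B1 = {0, 3, 5, 6}  B2 = {0, 4, 5, 6}  B3 = {4, 5, 6, 8}  B4 = {0, 2, 5, 6}  B5 = {0, 3, 6, 7}  B6 = {0, 1, 5, 6}
Tree: B1–B2, B2–B3, B1–B4, B1–B5, B2–B6

The largest bag has 4 vertices, giving width 3; this decomposition certifies tw(G) ≤ 3. On the other hand G contains the 4-clique {0, 1, 5, 6}. A clique must lie in a single bag of any decomposition, so no decomposition can have width below 3. Hence tw(G) = 3 exactly.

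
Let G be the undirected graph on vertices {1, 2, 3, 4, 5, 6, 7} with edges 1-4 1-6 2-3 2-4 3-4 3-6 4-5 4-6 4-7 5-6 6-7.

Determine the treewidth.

A width-2 tree decomposition is:
Bags: B1 = {3, 4, 6}  B2 = {1, 4, 6}  B3 = {2, 3, 4}  B4 = {4, 6, 7}  B5 = {4, 5, 6}
Tree: B1–B2, B1–B3, B1–B4, B1–B5
The largest bag has 3 vertices, giving width 2; this decomposition certifies tw(G) ≤ 2. For the lower bound, the 3 vertices {2, 3, 4} are pairwise adjacent, and any tree decomposition puts a clique entirely inside one bag — forcing width ≥ 2. Combining the bounds, tw(G) = 2.

2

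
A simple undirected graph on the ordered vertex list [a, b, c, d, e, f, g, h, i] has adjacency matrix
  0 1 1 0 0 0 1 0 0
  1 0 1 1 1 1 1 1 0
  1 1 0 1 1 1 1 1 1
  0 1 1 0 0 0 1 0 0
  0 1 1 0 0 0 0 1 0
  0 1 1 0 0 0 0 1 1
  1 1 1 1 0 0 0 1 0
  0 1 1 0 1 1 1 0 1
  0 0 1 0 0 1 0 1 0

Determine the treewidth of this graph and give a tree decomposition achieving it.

Treewidth 3.
One such decomposition:
Bags: B1 = {b, c, f, h}  B2 = {b, c, g, h}  B3 = {b, c, e, h}  B4 = {c, f, h, i}  B5 = {a, b, c, g}  B6 = {b, c, d, g}
Tree: B1–B2, B1–B3, B1–B4, B2–B5, B2–B6

Every bag has size at most 4, so the width is 4 − 1 = 3 and tw(G) ≤ 3. For the lower bound, the 4 vertices {b, c, d, g} are pairwise adjacent, and any tree decomposition puts a clique entirely inside one bag — forcing width ≥ 3. Combining the bounds, tw(G) = 3.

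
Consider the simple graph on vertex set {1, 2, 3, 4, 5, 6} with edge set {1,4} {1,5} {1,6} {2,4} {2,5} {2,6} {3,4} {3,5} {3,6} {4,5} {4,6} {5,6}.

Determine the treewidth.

A width-3 tree decomposition is:
Bags: B1 = {2, 4, 5, 6}  B2 = {1, 4, 5, 6}  B3 = {3, 4, 5, 6}
Tree: B1–B2, B2–B3
Each bag holds 4 vertices, so the decomposition has width 3, which upper-bounds the treewidth. Conversely, {1, 4, 5, 6} is a clique of size 4, and the vertices of any clique must share a bag in every tree decomposition; so some bag has ≥ 4 vertices and tw(G) ≥ 3. Combining the bounds, tw(G) = 3.

3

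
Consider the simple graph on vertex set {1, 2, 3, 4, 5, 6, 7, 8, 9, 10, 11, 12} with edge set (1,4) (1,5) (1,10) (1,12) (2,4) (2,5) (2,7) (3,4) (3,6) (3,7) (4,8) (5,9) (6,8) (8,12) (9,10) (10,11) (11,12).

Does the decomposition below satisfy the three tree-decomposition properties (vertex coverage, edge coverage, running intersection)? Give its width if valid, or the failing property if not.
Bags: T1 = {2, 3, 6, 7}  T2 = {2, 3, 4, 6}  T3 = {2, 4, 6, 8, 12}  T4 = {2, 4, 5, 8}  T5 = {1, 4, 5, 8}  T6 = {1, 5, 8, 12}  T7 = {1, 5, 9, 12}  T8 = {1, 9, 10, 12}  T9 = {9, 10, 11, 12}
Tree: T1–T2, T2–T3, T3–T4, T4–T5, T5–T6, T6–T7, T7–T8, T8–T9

No — bags containing vertex 12 are not connected in the tree.

A tree decomposition must satisfy three properties: every vertex lies in some bag; for every edge, both endpoints lie together in some bag; and for every vertex, the bags containing it form a connected subtree. Here bags containing vertex 12 are not connected in the tree, so the decomposition is invalid.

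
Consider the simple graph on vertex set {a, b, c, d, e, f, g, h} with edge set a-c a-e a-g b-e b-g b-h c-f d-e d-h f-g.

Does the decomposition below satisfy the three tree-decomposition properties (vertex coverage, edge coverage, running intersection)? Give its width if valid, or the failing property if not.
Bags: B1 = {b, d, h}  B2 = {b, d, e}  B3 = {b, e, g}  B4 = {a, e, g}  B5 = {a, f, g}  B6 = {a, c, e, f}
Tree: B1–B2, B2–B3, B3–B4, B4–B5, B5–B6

A tree decomposition must satisfy three properties: every vertex lies in some bag; for every edge, both endpoints lie together in some bag; and for every vertex, the bags containing it form a connected subtree. Here bags containing vertex e are not connected in the tree, so the decomposition is invalid.

No — bags containing vertex e are not connected in the tree.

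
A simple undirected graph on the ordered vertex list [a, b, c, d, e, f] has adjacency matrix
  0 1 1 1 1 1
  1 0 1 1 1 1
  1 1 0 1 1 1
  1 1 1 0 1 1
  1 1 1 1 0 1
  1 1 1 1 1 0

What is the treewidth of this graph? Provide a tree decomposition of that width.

Treewidth 5.
One optimal decomposition is:
Bags: B1 = {a, b, c, d, e, f}
Tree: (single bag)

With just one bag of size 6, the width is 6 − 1 = 5, so tw(G) ≤ 5. On the other hand G contains the 6-clique {a, b, c, d, e, f}. A clique must lie in a single bag of any decomposition, so no decomposition can have width below 5. Combining the bounds, tw(G) = 5.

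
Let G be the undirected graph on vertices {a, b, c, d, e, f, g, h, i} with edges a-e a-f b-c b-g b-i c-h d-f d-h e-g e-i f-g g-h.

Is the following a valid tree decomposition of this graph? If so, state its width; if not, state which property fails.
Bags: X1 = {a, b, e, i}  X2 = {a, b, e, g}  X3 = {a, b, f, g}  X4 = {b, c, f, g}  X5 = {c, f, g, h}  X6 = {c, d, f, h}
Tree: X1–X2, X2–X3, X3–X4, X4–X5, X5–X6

Vertex coverage: the bags together contain {a, b, c, d, e, f, g, h, i}, the full vertex set. Edge coverage: each edge of G has both endpoints in at least one bag. Running intersection: for every vertex, the bags containing it form a connected subtree. All three properties hold, so this is a valid tree decomposition of width max|bag| − 1 = 3, and hence tw(G) ≤ 3.

Yes; width 3.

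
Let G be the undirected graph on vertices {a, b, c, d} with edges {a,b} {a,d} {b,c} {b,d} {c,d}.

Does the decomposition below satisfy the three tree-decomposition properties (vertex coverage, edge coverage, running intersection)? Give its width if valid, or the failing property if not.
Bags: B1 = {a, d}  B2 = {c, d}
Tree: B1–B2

No — vertex b appears in no bag.

A tree decomposition must satisfy three properties: every vertex lies in some bag; for every edge, both endpoints lie together in some bag; and for every vertex, the bags containing it form a connected subtree. Here vertex b appears in no bag, so the decomposition is invalid.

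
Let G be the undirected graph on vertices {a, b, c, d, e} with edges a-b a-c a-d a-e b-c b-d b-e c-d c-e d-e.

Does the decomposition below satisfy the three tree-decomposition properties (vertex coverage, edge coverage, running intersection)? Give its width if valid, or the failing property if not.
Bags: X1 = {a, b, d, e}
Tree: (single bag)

A tree decomposition must satisfy three properties: every vertex lies in some bag; for every edge, both endpoints lie together in some bag; and for every vertex, the bags containing it form a connected subtree. Here vertex c appears in no bag, so the decomposition is invalid.

No — vertex c appears in no bag.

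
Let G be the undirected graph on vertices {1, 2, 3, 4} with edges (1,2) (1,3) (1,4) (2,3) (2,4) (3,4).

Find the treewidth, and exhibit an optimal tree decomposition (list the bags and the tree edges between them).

A single bag containing all 4 vertices is trivially a valid decomposition of width 3. On the other hand G contains the 4-clique {1, 2, 3, 4}. A clique must lie in a single bag of any decomposition, so no decomposition can have width below 3. The upper and lower bounds meet at 3, so that is the treewidth.

Treewidth 3.
One such decomposition:
Bags: B1 = {1, 2, 3, 4}
Tree: (single bag)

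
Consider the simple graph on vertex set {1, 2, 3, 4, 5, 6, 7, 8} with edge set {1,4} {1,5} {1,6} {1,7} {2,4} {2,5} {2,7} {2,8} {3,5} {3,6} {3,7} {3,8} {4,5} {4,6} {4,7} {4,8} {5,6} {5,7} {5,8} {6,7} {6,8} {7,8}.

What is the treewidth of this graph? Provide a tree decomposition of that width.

The largest bag has 5 vertices, giving width 4; this decomposition certifies tw(G) ≤ 4. For the lower bound, the 5 vertices {3, 5, 6, 7, 8} are pairwise adjacent, and any tree decomposition puts a clique entirely inside one bag — forcing width ≥ 4. Combining the bounds, tw(G) = 4.

Treewidth 4.
Bags: B1 = {4, 5, 6, 7, 8}  B2 = {3, 5, 6, 7, 8}  B3 = {1, 4, 5, 6, 7}  B4 = {2, 4, 5, 7, 8}
Tree: B1–B2, B1–B3, B1–B4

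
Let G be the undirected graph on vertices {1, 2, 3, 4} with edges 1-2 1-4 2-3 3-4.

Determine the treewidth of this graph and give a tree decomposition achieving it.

Treewidth 2.
One optimal decomposition is:
Bags: B1 = {1, 3, 4}  B2 = {1, 2, 3}
Tree: B1–B2

The largest bag has 3 vertices, giving width 2; this decomposition certifies tw(G) ≤ 2. Since 3–4–1–2–3 is a cycle in G, G is not acyclic. Forests are exactly the graphs of treewidth ≤ 1, so tw(G) ≥ 2. Therefore the treewidth is 2.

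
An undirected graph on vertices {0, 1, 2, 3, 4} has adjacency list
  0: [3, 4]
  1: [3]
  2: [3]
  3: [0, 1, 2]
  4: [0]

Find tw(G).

A width-1 tree decomposition is:
Bags: B1 = {0, 3}  B2 = {0, 4}  B3 = {1, 3}  B4 = {2, 3}
Tree: B1–B2, B1–B3, B1–B4
Each bag holds 2 vertices, so the decomposition has width 1, which upper-bounds the treewidth. Any graph with an edge has treewidth ≥ 1, and G has the edge 0–3. Therefore the treewidth is 1.

1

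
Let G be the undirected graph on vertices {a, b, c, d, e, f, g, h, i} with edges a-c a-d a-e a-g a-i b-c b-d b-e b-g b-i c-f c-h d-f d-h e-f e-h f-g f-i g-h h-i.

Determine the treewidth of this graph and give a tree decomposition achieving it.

Treewidth 4.
One such decomposition:
Bags: B1 = {a, b, f, h, i}  B2 = {a, b, c, f, h}  B3 = {a, b, e, f, h}  B4 = {a, b, f, g, h}  B5 = {a, b, d, f, h}
Tree: B1–B2, B2–B3, B3–B4, B4–B5

Every bag has size at most 5, so the width is 5 − 1 = 4 and tw(G) ≤ 4. For the lower bound: the 5 vertex sets {f,i}, {a,c}, {e,h}, {b}, {g} are disjoint, each induces a connected subgraph, and every pair is joined by at least one edge of G. Contracting each set to a single vertex therefore yields K_{5} as a minor, and since treewidth is minor-monotone, tw(G) ≥ tw(K_{5}) = 4. The upper and lower bounds meet at 4, so that is the treewidth.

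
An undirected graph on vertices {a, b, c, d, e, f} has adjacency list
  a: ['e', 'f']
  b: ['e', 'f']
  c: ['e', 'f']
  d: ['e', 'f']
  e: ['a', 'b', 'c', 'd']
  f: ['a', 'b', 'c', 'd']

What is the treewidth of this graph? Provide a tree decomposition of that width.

Treewidth 2.
One such decomposition:
Bags: B1 = {c, e, f}  B2 = {b, e, f}  B3 = {a, e, f}  B4 = {d, e, f}
Tree: B1–B2, B2–B3, B3–B4

Every bag has size at most 3, so the width is 3 − 1 = 2 and tw(G) ≤ 2. For the lower bound, G contains the cycle e–c–f–b–e, so G is not a forest; only forests have treewidth ≤ 1, hence tw(G) ≥ 2. Hence tw(G) = 2 exactly.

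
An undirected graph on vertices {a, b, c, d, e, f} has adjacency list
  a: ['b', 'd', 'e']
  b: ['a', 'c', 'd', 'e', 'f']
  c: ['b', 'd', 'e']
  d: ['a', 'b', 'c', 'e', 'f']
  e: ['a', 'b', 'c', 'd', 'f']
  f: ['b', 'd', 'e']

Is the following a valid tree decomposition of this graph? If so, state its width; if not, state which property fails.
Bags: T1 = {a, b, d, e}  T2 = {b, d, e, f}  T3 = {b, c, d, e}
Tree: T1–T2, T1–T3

Vertex coverage: the bags together contain {a, b, c, d, e, f}, the full vertex set. Edge coverage: each edge of G has both endpoints in at least one bag. Running intersection: for every vertex, the bags containing it form a connected subtree. All three properties hold, so this is a valid tree decomposition of width max|bag| − 1 = 3, and hence tw(G) ≤ 3.

Yes; width 3.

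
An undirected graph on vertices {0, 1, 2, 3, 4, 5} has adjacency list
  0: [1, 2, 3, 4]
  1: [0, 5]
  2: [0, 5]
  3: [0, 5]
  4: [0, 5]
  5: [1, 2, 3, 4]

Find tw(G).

A width-2 tree decomposition is:
Bags: B1 = {0, 2, 5}  B2 = {0, 1, 5}  B3 = {0, 3, 5}  B4 = {0, 4, 5}
Tree: B1–B2, B2–B3, B3–B4
The largest bag has 3 vertices, giving width 2; this decomposition certifies tw(G) ≤ 2. Since 2–0–1–5–2 is a cycle in G, G is not acyclic. Forests are exactly the graphs of treewidth ≤ 1, so tw(G) ≥ 2. The upper and lower bounds meet at 2, so that is the treewidth.

2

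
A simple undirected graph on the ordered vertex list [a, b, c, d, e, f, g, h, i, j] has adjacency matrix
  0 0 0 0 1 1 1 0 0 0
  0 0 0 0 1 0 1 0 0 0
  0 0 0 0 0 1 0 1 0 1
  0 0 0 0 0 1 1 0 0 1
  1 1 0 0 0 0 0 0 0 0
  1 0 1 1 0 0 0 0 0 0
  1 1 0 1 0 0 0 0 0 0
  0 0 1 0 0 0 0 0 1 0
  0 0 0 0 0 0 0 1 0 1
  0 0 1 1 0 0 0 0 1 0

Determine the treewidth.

2

A width-2 tree decomposition is:
Bags: B1 = {h, i, j}  B2 = {c, h, j}  B3 = {c, d, j}  B4 = {c, d, f}  B5 = {d, f, g}  B6 = {a, f, g}  B7 = {a, b, g}  B8 = {a, b, e}
Tree: B1–B2, B2–B3, B3–B4, B4–B5, B5–B6, B6–B7, B7–B8
Each bag holds 3 vertices, so the decomposition has width 2, which upper-bounds the treewidth. For the lower bound, G contains the cycle i–h–c–j–i, so G is not a forest; only forests have treewidth ≤ 1, hence tw(G) ≥ 2. The upper and lower bounds meet at 2, so that is the treewidth.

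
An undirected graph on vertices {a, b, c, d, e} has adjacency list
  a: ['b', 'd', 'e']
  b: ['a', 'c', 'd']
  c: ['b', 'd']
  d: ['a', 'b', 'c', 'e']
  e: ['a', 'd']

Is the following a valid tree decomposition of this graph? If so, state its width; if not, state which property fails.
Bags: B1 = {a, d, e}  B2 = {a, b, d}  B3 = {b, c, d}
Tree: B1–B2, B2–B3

Yes; width 2.

Vertex coverage: the bags together contain {a, b, c, d, e}, the full vertex set. Edge coverage: each edge of G has both endpoints in at least one bag. Running intersection: for every vertex, the bags containing it form a connected subtree. All three properties hold, so this is a valid tree decomposition of width max|bag| − 1 = 2, and hence tw(G) ≤ 2.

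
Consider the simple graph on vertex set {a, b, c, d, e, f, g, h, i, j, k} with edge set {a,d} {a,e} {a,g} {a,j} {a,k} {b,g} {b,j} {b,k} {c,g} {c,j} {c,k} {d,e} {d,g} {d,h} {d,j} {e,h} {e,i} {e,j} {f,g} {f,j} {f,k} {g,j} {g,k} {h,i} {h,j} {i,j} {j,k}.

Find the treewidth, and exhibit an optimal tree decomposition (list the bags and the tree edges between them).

Treewidth 3.
One such decomposition:
Bags: B1 = {a, g, j, k}  B2 = {a, d, g, j}  B3 = {b, g, j, k}  B4 = {a, d, e, j}  B5 = {c, g, j, k}  B6 = {d, e, h, j}  B7 = {e, h, i, j}  B8 = {f, g, j, k}
Tree: B1–B2, B1–B3, B2–B4, B3–B5, B4–B6, B6–B7, B5–B8

The largest bag has 4 vertices, giving width 3; this decomposition certifies tw(G) ≤ 3. On the other hand G contains the 4-clique {a, d, g, j}. A clique must lie in a single bag of any decomposition, so no decomposition can have width below 3. Therefore the treewidth is 3.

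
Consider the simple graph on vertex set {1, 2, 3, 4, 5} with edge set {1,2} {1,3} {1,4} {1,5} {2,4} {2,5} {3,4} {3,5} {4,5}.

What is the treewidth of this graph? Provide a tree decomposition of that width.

Treewidth 3.
One optimal decomposition is:
Bags: B1 = {1, 3, 4, 5}  B2 = {1, 2, 4, 5}
Tree: B1–B2

The largest bag has 4 vertices, giving width 3; this decomposition certifies tw(G) ≤ 3. On the other hand G contains the 4-clique {1, 2, 4, 5}. A clique must lie in a single bag of any decomposition, so no decomposition can have width below 3. Hence tw(G) = 3 exactly.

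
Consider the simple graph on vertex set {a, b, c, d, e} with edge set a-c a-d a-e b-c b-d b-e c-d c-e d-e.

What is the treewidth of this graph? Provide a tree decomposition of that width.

The largest bag has 4 vertices, giving width 3; this decomposition certifies tw(G) ≤ 3. For the lower bound, the 4 vertices {a, c, d, e} are pairwise adjacent, and any tree decomposition puts a clique entirely inside one bag — forcing width ≥ 3. Combining the bounds, tw(G) = 3.

Treewidth 3.
One optimal decomposition is:
Bags: B1 = {a, c, d, e}  B2 = {b, c, d, e}
Tree: B1–B2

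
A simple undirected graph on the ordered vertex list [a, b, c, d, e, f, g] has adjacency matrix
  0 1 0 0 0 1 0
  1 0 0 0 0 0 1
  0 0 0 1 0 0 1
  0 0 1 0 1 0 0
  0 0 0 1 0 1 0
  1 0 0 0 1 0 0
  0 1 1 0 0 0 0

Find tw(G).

2

A width-2 tree decomposition is:
Bags: B1 = {a, b, g}  B2 = {a, f, g}  B3 = {e, f, g}  B4 = {d, e, g}  B5 = {c, d, g}
Tree: B1–B2, B2–B3, B3–B4, B4–B5
Each bag holds 3 vertices, so the decomposition has width 2, which upper-bounds the treewidth. The edges g–b–a–f–e–d–c–g form a cycle, so G is not a tree and its treewidth is at least 2. Therefore the treewidth is 2.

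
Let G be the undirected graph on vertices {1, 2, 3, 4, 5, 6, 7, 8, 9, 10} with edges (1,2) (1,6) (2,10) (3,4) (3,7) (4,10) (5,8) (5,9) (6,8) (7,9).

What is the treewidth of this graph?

A width-2 tree decomposition is:
Bags: B1 = {5, 8, 9}  B2 = {6, 8, 9}  B3 = {1, 6, 9}  B4 = {1, 2, 9}  B5 = {2, 9, 10}  B6 = {4, 9, 10}  B7 = {3, 4, 9}  B8 = {3, 7, 9}
Tree: B1–B2, B2–B3, B3–B4, B4–B5, B5–B6, B6–B7, B7–B8
The largest bag has 3 vertices, giving width 2; this decomposition certifies tw(G) ≤ 2. The edges 9–5–8–6–1–2–10–4–3–7–9 form a cycle, so G is not a tree and its treewidth is at least 2. Therefore the treewidth is 2.

2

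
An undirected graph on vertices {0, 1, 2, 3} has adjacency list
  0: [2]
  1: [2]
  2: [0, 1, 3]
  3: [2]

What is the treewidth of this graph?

A width-1 tree decomposition is:
Bags: B1 = {0, 2}  B2 = {1, 2}  B3 = {2, 3}
Tree: B1–B2, B1–B3
Each bag holds 2 vertices, so the decomposition has width 1, which upper-bounds the treewidth. Any graph with an edge has treewidth ≥ 1, and G has the edge 2–0. Therefore the treewidth is 1.

1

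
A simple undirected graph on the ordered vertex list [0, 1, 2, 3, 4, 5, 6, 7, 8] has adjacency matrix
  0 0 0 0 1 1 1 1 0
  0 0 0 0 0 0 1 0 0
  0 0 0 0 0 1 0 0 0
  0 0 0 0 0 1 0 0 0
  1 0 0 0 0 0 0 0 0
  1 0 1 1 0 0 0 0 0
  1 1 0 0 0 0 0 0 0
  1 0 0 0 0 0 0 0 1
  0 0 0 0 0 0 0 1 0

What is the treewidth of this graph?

1

A width-1 tree decomposition is:
Bags: B1 = {0, 5}  B2 = {0, 4}  B3 = {0, 7}  B4 = {7, 8}  B5 = {2, 5}  B6 = {3, 5}  B7 = {0, 6}  B8 = {1, 6}
Tree: B1–B2, B2–B3, B3–B4, B1–B5, B5–B6, B1–B7, B7–B8
The largest bag has 2 vertices, giving width 1; this decomposition certifies tw(G) ≤ 1. Any graph with an edge has treewidth ≥ 1, and G has the edge 0–5. Combining the bounds, tw(G) = 1.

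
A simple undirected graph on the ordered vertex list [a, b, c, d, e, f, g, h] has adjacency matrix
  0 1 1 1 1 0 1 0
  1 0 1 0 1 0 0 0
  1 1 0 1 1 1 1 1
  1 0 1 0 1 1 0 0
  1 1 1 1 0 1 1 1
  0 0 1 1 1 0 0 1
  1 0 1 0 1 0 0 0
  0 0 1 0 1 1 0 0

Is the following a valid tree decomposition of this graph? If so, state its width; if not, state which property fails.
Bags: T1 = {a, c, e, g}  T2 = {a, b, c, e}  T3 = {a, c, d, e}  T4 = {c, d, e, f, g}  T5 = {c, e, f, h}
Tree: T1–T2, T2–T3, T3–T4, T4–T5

No — bags containing vertex g are not connected in the tree.

A tree decomposition must satisfy three properties: every vertex lies in some bag; for every edge, both endpoints lie together in some bag; and for every vertex, the bags containing it form a connected subtree. Here bags containing vertex g are not connected in the tree, so the decomposition is invalid.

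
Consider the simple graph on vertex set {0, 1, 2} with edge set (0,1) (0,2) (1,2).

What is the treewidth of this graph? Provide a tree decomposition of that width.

Treewidth 2.
Bags: B1 = {0, 1, 2}
Tree: (single bag)

A single bag containing all 3 vertices is trivially a valid decomposition of width 2. On the other hand G contains the 3-clique {0, 1, 2}. A clique must lie in a single bag of any decomposition, so no decomposition can have width below 2. Therefore the treewidth is 2.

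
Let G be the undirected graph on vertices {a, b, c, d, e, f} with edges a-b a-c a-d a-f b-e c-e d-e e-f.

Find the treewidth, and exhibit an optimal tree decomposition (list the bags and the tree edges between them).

Treewidth 2.
One such decomposition:
Bags: B1 = {a, b, e}  B2 = {a, e, f}  B3 = {a, c, e}  B4 = {a, d, e}
Tree: B1–B2, B2–B3, B3–B4

Each bag holds 3 vertices, so the decomposition has width 2, which upper-bounds the treewidth. The edges b–a–f–e–b form a cycle, so G is not a tree and its treewidth is at least 2. The upper and lower bounds meet at 2, so that is the treewidth.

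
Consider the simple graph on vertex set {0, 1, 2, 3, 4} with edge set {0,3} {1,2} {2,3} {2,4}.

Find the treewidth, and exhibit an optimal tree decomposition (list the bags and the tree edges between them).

Every bag has size at most 2, so the width is 2 − 1 = 1 and tw(G) ≤ 1. G has an edge, so its treewidth is at least 1. Hence tw(G) = 1 exactly.

Treewidth 1.
One such decomposition:
Bags: B1 = {1, 2}  B2 = {2, 3}  B3 = {0, 3}  B4 = {2, 4}
Tree: B1–B2, B2–B3, B1–B4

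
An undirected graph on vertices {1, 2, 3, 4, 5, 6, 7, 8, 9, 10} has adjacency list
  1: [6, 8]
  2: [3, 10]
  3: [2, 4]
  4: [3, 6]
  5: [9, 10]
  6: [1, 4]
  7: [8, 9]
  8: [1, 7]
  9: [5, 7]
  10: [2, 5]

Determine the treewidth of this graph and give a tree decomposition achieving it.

Treewidth 2.
Bags: B1 = {5, 9, 10}  B2 = {2, 9, 10}  B3 = {2, 3, 9}  B4 = {3, 4, 9}  B5 = {4, 6, 9}  B6 = {1, 6, 9}  B7 = {1, 8, 9}  B8 = {7, 8, 9}
Tree: B1–B2, B2–B3, B3–B4, B4–B5, B5–B6, B6–B7, B7–B8

Each bag holds 3 vertices, so the decomposition has width 2, which upper-bounds the treewidth. The edges 9–5–10–2–3–4–6–1–8–7–9 form a cycle, so G is not a tree and its treewidth is at least 2. Therefore the treewidth is 2.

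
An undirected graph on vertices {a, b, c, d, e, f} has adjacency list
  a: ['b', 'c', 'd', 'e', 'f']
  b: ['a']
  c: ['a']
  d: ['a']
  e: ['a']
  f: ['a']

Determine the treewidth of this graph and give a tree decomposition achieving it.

Treewidth 1.
One such decomposition:
Bags: B1 = {a, e}  B2 = {a, c}  B3 = {a, d}  B4 = {a, b}  B5 = {a, f}
Tree: B1–B2, B2–B3, B3–B4, B4–B5

The largest bag has 2 vertices, giving width 1; this decomposition certifies tw(G) ≤ 1. G has an edge, so its treewidth is at least 1. The upper and lower bounds meet at 1, so that is the treewidth.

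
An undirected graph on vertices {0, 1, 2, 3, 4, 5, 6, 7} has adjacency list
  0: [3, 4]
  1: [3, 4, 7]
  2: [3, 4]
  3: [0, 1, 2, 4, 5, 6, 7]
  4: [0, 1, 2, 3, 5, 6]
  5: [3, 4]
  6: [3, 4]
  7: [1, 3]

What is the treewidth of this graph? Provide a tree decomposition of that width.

Treewidth 2.
One optimal decomposition is:
Bags: B1 = {1, 3, 4}  B2 = {0, 3, 4}  B3 = {3, 4, 5}  B4 = {3, 4, 6}  B5 = {1, 3, 7}  B6 = {2, 3, 4}
Tree: B1–B2, B2–B3, B3–B4, B1–B5, B1–B6

Every bag has size at most 3, so the width is 3 − 1 = 2 and tw(G) ≤ 2. On the other hand G contains the 3-clique {0, 3, 4}. A clique must lie in a single bag of any decomposition, so no decomposition can have width below 2. Hence tw(G) = 2 exactly.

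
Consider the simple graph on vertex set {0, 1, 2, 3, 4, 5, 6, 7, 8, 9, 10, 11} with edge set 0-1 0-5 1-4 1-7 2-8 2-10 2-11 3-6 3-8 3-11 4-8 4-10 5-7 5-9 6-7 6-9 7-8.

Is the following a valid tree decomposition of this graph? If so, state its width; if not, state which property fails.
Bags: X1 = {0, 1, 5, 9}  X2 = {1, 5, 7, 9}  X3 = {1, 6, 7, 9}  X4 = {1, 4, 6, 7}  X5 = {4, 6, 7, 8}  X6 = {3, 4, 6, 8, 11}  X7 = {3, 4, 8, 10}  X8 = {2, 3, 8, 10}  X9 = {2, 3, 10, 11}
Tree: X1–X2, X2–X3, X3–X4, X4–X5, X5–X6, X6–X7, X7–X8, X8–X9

No — bags containing vertex 11 are not connected in the tree.

A tree decomposition must satisfy three properties: every vertex lies in some bag; for every edge, both endpoints lie together in some bag; and for every vertex, the bags containing it form a connected subtree. Here bags containing vertex 11 are not connected in the tree, so the decomposition is invalid.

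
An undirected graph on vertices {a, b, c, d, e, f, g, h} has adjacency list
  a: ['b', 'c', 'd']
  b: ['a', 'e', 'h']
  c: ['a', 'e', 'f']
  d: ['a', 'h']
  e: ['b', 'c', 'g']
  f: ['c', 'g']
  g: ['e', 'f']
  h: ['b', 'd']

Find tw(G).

2

A width-2 tree decomposition is:
Bags: B1 = {a, d, h}  B2 = {a, b, h}  B3 = {a, b, c}  B4 = {b, c, e}  B5 = {c, e, f}  B6 = {e, f, g}
Tree: B1–B2, B2–B3, B3–B4, B4–B5, B5–B6
Each bag holds 3 vertices, so the decomposition has width 2, which upper-bounds the treewidth. Since d–h–b–a–d is a cycle in G, G is not acyclic. Forests are exactly the graphs of treewidth ≤ 1, so tw(G) ≥ 2. The upper and lower bounds meet at 2, so that is the treewidth.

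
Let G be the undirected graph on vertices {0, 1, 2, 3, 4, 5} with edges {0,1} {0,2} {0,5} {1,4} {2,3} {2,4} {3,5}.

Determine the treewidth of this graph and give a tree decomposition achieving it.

Treewidth 2.
One such decomposition:
Bags: B1 = {0, 3, 5}  B2 = {0, 2, 3}  B3 = {0, 1, 2}  B4 = {1, 2, 4}
Tree: B1–B2, B2–B3, B3–B4

The largest bag has 3 vertices, giving width 2; this decomposition certifies tw(G) ≤ 2. Since 5–3–2–0–5 is a cycle in G, G is not acyclic. Forests are exactly the graphs of treewidth ≤ 1, so tw(G) ≥ 2. Therefore the treewidth is 2.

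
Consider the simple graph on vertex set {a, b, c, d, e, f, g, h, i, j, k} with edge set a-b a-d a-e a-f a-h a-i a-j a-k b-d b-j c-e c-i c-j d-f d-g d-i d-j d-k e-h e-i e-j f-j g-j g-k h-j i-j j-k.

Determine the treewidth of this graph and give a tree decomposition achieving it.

Every bag has size at most 4, so the width is 4 − 1 = 3 and tw(G) ≤ 3. On the other hand G contains the 4-clique {d, g, j, k}. A clique must lie in a single bag of any decomposition, so no decomposition can have width below 3. Combining the bounds, tw(G) = 3.

Treewidth 3.
One such decomposition:
Bags: B1 = {a, d, i, j}  B2 = {a, d, f, j}  B3 = {a, d, j, k}  B4 = {a, e, i, j}  B5 = {c, e, i, j}  B6 = {d, g, j, k}  B7 = {a, b, d, j}  B8 = {a, e, h, j}
Tree: B1–B2, B2–B3, B1–B4, B4–B5, B3–B6, B3–B7, B4–B8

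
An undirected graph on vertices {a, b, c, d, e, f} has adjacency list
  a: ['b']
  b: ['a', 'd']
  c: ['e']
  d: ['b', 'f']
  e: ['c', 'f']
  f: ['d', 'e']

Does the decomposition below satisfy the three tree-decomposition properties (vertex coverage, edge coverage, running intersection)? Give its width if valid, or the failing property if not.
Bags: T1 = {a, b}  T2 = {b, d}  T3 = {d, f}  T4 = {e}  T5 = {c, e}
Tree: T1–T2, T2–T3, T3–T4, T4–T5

A tree decomposition must satisfy three properties: every vertex lies in some bag; for every edge, both endpoints lie together in some bag; and for every vertex, the bags containing it form a connected subtree. Here edge (f,e) lies in no bag, so the decomposition is invalid.

No — edge (f,e) lies in no bag.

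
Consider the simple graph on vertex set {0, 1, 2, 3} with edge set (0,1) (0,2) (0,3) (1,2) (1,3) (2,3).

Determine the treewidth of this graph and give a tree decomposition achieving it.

Treewidth 3.
Bags: B1 = {0, 1, 2, 3}
Tree: (single bag)

With just one bag of size 4, the width is 4 − 1 = 3, so tw(G) ≤ 3. Conversely, {0, 1, 2, 3} is a clique of size 4, and the vertices of any clique must share a bag in every tree decomposition; so some bag has ≥ 4 vertices and tw(G) ≥ 3. Hence tw(G) = 3 exactly.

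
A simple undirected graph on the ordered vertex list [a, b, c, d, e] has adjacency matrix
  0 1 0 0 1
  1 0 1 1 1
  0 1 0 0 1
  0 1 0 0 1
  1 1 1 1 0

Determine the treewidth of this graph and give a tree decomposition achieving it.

Treewidth 2.
One optimal decomposition is:
Bags: B1 = {a, b, e}  B2 = {b, d, e}  B3 = {b, c, e}
Tree: B1–B2, B2–B3

The largest bag has 3 vertices, giving width 2; this decomposition certifies tw(G) ≤ 2. On the other hand G contains the 3-clique {b, d, e}. A clique must lie in a single bag of any decomposition, so no decomposition can have width below 2. Hence tw(G) = 2 exactly.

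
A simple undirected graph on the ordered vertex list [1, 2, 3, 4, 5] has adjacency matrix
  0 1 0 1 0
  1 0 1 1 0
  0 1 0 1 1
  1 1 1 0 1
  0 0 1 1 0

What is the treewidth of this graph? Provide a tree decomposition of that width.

Treewidth 2.
Bags: B1 = {2, 3, 4}  B2 = {3, 4, 5}  B3 = {1, 2, 4}
Tree: B1–B2, B1–B3

Each bag holds 3 vertices, so the decomposition has width 2, which upper-bounds the treewidth. For the lower bound, the 3 vertices {1, 2, 4} are pairwise adjacent, and any tree decomposition puts a clique entirely inside one bag — forcing width ≥ 2. The upper and lower bounds meet at 2, so that is the treewidth.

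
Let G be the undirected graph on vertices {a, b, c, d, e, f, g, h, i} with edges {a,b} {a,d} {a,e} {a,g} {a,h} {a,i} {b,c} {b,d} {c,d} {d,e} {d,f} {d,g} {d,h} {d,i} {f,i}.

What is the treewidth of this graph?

A width-2 tree decomposition is:
Bags: B1 = {a, b, d}  B2 = {a, d, h}  B3 = {b, c, d}  B4 = {a, d, g}  B5 = {a, d, i}  B6 = {a, d, e}  B7 = {d, f, i}
Tree: B1–B2, B1–B3, B1–B4, B4–B5, B2–B6, B5–B7
Every bag has size at most 3, so the width is 3 − 1 = 2 and tw(G) ≤ 2. Conversely, {a, d, g} is a clique of size 3, and the vertices of any clique must share a bag in every tree decomposition; so some bag has ≥ 3 vertices and tw(G) ≥ 2. Therefore the treewidth is 2.

2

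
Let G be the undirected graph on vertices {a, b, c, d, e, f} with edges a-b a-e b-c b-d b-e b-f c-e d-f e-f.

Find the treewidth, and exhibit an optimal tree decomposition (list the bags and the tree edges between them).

Treewidth 2.
Bags: B1 = {a, b, e}  B2 = {b, c, e}  B3 = {b, e, f}  B4 = {b, d, f}
Tree: B1–B2, B1–B3, B3–B4

Every bag has size at most 3, so the width is 3 − 1 = 2 and tw(G) ≤ 2. Conversely, {b, d, f} is a clique of size 3, and the vertices of any clique must share a bag in every tree decomposition; so some bag has ≥ 3 vertices and tw(G) ≥ 2. Hence tw(G) = 2 exactly.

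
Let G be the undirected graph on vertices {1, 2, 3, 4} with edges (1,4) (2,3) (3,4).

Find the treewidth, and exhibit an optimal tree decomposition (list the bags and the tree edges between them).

Every bag has size at most 2, so the width is 2 − 1 = 1 and tw(G) ≤ 1. Any graph with an edge has treewidth ≥ 1, and G has the edge 2–3. Combining the bounds, tw(G) = 1.

Treewidth 1.
One such decomposition:
Bags: B1 = {2, 3}  B2 = {3, 4}  B3 = {1, 4}
Tree: B1–B2, B2–B3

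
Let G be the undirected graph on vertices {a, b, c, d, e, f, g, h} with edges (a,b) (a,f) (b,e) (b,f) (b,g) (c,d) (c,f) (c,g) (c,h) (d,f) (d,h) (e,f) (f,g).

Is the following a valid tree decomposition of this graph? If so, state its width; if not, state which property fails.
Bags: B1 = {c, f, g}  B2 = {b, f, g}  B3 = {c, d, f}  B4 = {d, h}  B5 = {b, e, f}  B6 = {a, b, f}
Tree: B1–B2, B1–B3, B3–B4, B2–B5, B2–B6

No — edge (c,h) lies in no bag.

A tree decomposition must satisfy three properties: every vertex lies in some bag; for every edge, both endpoints lie together in some bag; and for every vertex, the bags containing it form a connected subtree. Here edge (c,h) lies in no bag, so the decomposition is invalid.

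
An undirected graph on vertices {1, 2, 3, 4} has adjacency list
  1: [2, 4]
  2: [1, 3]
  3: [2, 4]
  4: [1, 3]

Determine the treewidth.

2

A width-2 tree decomposition is:
Bags: B1 = {1, 2, 4}  B2 = {2, 3, 4}
Tree: B1–B2
The largest bag has 3 vertices, giving width 2; this decomposition certifies tw(G) ≤ 2. Since 4–1–2–3–4 is a cycle in G, G is not acyclic. Forests are exactly the graphs of treewidth ≤ 1, so tw(G) ≥ 2. Combining the bounds, tw(G) = 2.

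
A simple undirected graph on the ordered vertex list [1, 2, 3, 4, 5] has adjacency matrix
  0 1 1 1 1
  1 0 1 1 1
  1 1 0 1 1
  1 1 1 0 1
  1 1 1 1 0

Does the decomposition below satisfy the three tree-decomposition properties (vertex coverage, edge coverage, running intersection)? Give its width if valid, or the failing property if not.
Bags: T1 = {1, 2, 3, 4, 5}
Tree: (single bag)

Checking the three conditions: (i) the bags cover all of {1, 2, 3, 4, 5}; (ii) for each edge, some bag contains both endpoints; (iii) the bags containing any fixed vertex form a subtree. All hold, so the decomposition is valid with width 5 − 1 = 4.

Yes; width 4.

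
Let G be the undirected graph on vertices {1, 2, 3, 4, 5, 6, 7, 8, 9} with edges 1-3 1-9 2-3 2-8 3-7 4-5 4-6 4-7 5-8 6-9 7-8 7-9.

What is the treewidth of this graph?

3

A width-3 tree decomposition is:
Bags: B1 = {1, 3, 6, 9}  B2 = {3, 6, 7, 9}  B3 = {3, 4, 6, 7}  B4 = {2, 3, 4, 7}  B5 = {2, 4, 7, 8}  B6 = {2, 4, 5, 8}
Tree: B1–B2, B2–B3, B3–B4, B4–B5, B5–B6
The largest bag has 4 vertices, giving width 3; this decomposition certifies tw(G) ≤ 3. For the lower bound: the 4 vertex sets {1,6,9}, {3}, {7}, {2,4,5,8} are disjoint, each induces a connected subgraph, and every pair is joined by at least one edge of G. Contracting each set to a single vertex therefore yields K_{4} as a minor, and since treewidth is minor-monotone, tw(G) ≥ tw(K_{4}) = 3. The upper and lower bounds meet at 3, so that is the treewidth.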